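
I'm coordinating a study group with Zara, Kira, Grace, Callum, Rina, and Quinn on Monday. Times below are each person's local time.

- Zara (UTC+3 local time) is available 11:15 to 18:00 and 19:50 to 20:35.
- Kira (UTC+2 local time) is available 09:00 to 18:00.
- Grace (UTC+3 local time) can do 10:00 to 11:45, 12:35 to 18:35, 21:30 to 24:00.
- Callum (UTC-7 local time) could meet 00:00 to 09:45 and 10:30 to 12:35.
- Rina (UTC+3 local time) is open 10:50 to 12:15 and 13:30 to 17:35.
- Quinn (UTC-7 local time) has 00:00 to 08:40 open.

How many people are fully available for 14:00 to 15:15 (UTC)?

4

Zara in UTC: 08:15-15:00, 16:50-17:35 (subtract 3h to convert from UTC+3).
Kira in UTC: 07:00-16:00 (subtract 2h to convert from UTC+2).
Grace in UTC: 07:00-08:45, 09:35-15:35, 18:30-21:00 (subtract 3h to convert from UTC+3).
Callum in UTC: 07:00-16:45, 17:30-19:35 (add 7h to convert from UTC-7).
Rina in UTC: 07:50-09:15, 10:30-14:35 (subtract 3h to convert from UTC+3).
Quinn in UTC: 07:00-15:40 (add 7h to convert from UTC-7).
Kira, Grace, Callum, and Quinn can make the full 14:00-15:15 slot — that's 4.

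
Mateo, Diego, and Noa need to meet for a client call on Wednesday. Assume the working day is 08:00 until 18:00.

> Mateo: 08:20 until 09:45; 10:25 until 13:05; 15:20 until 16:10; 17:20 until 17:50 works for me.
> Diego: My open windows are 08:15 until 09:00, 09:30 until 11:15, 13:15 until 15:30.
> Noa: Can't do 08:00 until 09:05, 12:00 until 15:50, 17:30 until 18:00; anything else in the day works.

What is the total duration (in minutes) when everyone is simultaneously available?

Mateo free: 08:20-09:45, 10:25-13:05, 15:20-16:10, 17:20-17:50.
Diego free: 08:15-09:00, 09:30-11:15, 13:15-15:30.
Noa free: 09:05-12:00, 15:50-17:30 (invert busy blocks within the working day).
Mateo ∩ Diego: 08:20-09:00, 09:30-09:45, 10:25-11:15, 15:20-15:30.
Mateo ∩ Diego ∩ Noa: 09:30-09:45, 10:25-11:15.
Summing the common windows: 15 + 50 = 65 minutes.

65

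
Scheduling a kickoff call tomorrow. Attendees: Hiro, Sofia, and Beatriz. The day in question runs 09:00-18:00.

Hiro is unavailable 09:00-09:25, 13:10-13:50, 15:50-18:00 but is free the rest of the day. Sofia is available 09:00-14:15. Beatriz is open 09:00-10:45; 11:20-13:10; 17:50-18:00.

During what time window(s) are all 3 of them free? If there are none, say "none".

09:25-10:45, 11:20-13:10

Hiro free: 09:25-13:10, 13:50-15:50 (invert busy blocks within the working day).
Sofia free: 09:00-14:15.
Beatriz free: 09:00-10:45, 11:20-13:10, 17:50-18:00.
Hiro ∩ Sofia: 09:25-13:10, 13:50-14:15.
Hiro ∩ Sofia ∩ Beatriz: 09:25-10:45, 11:20-13:10.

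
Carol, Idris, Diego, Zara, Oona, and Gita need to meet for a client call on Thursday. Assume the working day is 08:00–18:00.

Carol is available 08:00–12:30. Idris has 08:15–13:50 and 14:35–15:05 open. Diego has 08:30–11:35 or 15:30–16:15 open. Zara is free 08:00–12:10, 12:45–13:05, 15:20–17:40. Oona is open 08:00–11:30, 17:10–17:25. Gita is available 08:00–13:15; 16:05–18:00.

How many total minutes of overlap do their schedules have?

Carol ∩ Idris: 08:15-12:30.
Carol ∩ Idris ∩ Diego: 08:30-11:35.
Carol ∩ Idris ∩ Diego ∩ Zara: 08:30-11:35.
Carol ∩ Idris ∩ Diego ∩ Zara ∩ Oona: 08:30-11:30.
Carol ∩ Idris ∩ Diego ∩ Zara ∩ Oona ∩ Gita: 08:30-11:30.
So the common availability across everyone is 08:30-11:30.
That's a single block of 180 minutes.

180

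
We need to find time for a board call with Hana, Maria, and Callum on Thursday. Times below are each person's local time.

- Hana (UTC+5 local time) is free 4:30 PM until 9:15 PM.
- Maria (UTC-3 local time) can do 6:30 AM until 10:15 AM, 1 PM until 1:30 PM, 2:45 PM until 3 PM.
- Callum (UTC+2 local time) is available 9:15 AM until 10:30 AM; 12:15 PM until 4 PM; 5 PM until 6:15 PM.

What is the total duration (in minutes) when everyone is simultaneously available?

Hana in UTC: 11:30-16:15 (subtract 5h to convert from UTC+5).
Maria in UTC: 09:30-13:15, 16:00-16:30, 17:45-18:00 (add 3h to convert from UTC-3).
Callum in UTC: 07:15-08:30, 10:15-14:00, 15:00-16:15 (subtract 2h to convert from UTC+2).
Hana ∩ Maria: 11:30-13:15, 16:00-16:15.
Hana ∩ Maria ∩ Callum: 11:30-13:15, 16:00-16:15.
Summing the common windows: 105 + 15 = 120 minutes.

120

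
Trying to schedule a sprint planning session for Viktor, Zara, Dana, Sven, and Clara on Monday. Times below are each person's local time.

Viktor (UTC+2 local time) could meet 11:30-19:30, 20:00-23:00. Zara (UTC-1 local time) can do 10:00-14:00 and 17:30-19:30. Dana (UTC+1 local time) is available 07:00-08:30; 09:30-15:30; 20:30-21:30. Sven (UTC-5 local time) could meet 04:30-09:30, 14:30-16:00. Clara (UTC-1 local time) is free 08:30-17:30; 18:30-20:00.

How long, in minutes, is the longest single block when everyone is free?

Viktor in UTC: 09:30-17:30, 18:00-21:00 (subtract 2h to convert from UTC+2).
Zara in UTC: 11:00-15:00, 18:30-20:30 (add 1h to convert from UTC-1).
Dana in UTC: 06:00-07:30, 08:30-14:30, 19:30-20:30 (subtract 1h to convert from UTC+1).
Sven in UTC: 09:30-14:30, 19:30-21:00 (add 5h to convert from UTC-5).
Clara in UTC: 09:30-18:30, 19:30-21:00 (add 1h to convert from UTC-1).
Viktor ∩ Zara: 11:00-15:00, 18:30-20:30.
Viktor ∩ Zara ∩ Dana: 11:00-14:30, 19:30-20:30.
Viktor ∩ Zara ∩ Dana ∩ Sven: 11:00-14:30, 19:30-20:30.
Viktor ∩ Zara ∩ Dana ∩ Sven ∩ Clara: 11:00-14:30, 19:30-20:30.
Those are the intersection windows.
The longest is 11:00-14:30 at 210 minutes.

210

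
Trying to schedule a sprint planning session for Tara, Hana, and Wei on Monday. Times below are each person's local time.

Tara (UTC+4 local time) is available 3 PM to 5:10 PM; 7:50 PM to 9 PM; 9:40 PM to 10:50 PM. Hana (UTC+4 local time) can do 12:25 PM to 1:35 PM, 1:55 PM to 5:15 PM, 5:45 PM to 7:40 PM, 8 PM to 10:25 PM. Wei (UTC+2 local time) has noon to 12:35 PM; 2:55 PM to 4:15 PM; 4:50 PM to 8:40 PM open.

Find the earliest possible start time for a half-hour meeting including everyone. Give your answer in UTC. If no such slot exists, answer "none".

16:00

Tara in UTC: 11:00-13:10, 15:50-17:00, 17:40-18:50 (subtract 4h to convert from UTC+4).
Hana in UTC: 08:25-09:35, 09:55-13:15, 13:45-15:40, 16:00-18:25 (subtract 4h to convert from UTC+4).
Wei in UTC: 10:00-10:35, 12:55-14:15, 14:50-18:40 (subtract 2h to convert from UTC+2).
Tara ∩ Hana: 11:00-13:10, 16:00-17:00, 17:40-18:25.
Tara ∩ Hana ∩ Wei: 12:55-13:10, 16:00-17:00, 17:40-18:25.
The first common window of at least 30 minutes is 16:00-17:00, so the earliest start is 16:00.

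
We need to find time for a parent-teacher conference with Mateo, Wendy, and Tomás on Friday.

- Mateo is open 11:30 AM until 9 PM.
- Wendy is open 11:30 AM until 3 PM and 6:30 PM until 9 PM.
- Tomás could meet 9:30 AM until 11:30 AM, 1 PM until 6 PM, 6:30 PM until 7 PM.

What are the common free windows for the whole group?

Mateo ∩ Wendy: 11:30-15:00, 18:30-21:00.
Mateo ∩ Wendy ∩ Tomás: 13:00-15:00, 18:30-19:00.

13:00-15:00, 18:30-19:00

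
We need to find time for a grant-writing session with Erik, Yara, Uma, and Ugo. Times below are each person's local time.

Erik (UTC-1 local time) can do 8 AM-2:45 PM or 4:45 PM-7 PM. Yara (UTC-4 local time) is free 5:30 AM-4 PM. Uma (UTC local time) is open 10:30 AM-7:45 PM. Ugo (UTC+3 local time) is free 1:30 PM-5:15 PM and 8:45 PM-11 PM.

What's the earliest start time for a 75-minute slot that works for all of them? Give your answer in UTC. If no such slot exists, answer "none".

10:30

Erik in UTC: 09:00-15:45, 17:45-20:00 (add 1h to convert from UTC-1).
Yara in UTC: 09:30-20:00 (add 4h to convert from UTC-4).
Uma in UTC: 10:30-19:45.
Ugo in UTC: 10:30-14:15, 17:45-20:00 (subtract 3h to convert from UTC+3).
Erik ∩ Yara: 09:30-15:45, 17:45-20:00.
Erik ∩ Yara ∩ Uma: 10:30-15:45, 17:45-19:45.
Erik ∩ Yara ∩ Uma ∩ Ugo: 10:30-14:15, 17:45-19:45.
So the common availability across everyone is 10:30-14:15, 17:45-19:45.
The first common window of at least 75 minutes is 10:30-14:15, so the earliest start is 10:30.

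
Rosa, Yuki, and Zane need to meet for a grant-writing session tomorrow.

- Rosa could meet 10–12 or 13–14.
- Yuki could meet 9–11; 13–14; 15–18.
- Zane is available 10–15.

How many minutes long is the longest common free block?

60

Rosa ∩ Yuki: 10:00-11:00, 13:00-14:00.
Rosa ∩ Yuki ∩ Zane: 10:00-11:00, 13:00-14:00.
The longest is 10:00-11:00 at 60 minutes.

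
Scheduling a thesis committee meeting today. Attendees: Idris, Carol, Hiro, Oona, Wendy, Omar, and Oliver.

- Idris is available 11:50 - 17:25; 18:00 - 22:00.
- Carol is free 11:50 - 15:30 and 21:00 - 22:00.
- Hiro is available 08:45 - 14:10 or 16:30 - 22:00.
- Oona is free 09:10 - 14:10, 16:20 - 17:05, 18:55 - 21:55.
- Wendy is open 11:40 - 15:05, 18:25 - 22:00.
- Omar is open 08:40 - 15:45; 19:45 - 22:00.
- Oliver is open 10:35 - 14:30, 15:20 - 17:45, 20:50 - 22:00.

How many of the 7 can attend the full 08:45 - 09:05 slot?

Hiro and Omar can make the full 08:45-09:05 slot — that's 2.

2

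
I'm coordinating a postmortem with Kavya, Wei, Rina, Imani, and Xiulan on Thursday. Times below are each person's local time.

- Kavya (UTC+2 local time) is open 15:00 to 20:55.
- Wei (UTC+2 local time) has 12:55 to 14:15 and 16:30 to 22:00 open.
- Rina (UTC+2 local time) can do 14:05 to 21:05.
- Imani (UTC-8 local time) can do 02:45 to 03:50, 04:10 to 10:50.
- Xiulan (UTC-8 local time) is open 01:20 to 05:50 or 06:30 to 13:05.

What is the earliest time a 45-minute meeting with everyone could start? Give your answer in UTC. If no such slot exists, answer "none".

14:30

Kavya in UTC: 13:00-18:55 (subtract 2h to convert from UTC+2).
Wei in UTC: 10:55-12:15, 14:30-20:00 (subtract 2h to convert from UTC+2).
Rina in UTC: 12:05-19:05 (subtract 2h to convert from UTC+2).
Imani in UTC: 10:45-11:50, 12:10-18:50 (add 8h to convert from UTC-8).
Xiulan in UTC: 09:20-13:50, 14:30-21:05 (add 8h to convert from UTC-8).
Kavya ∩ Wei: 14:30-18:55.
Kavya ∩ Wei ∩ Rina: 14:30-18:55.
Kavya ∩ Wei ∩ Rina ∩ Imani: 14:30-18:50.
Kavya ∩ Wei ∩ Rina ∩ Imani ∩ Xiulan: 14:30-18:50.
The first common window of at least 45 minutes is 14:30-18:50, so the earliest start is 14:30.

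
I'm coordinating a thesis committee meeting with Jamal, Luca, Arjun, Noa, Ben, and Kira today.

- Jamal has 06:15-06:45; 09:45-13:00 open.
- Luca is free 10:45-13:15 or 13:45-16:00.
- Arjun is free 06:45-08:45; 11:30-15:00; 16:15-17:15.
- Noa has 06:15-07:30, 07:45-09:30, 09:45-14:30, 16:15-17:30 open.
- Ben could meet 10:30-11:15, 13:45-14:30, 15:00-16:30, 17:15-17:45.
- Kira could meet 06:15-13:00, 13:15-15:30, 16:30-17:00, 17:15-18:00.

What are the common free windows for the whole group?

none

Jamal ∩ Luca: 10:45-13:00.
Jamal ∩ Luca ∩ Arjun: 11:30-13:00.
Jamal ∩ Luca ∩ Arjun ∩ Noa: 11:30-13:00.
Jamal ∩ Luca ∩ Arjun ∩ Noa ∩ Ben: ∅.
Jamal ∩ Luca ∩ Arjun ∩ Noa ∩ Ben ∩ Kira: ∅.
There is no time when everyone is free.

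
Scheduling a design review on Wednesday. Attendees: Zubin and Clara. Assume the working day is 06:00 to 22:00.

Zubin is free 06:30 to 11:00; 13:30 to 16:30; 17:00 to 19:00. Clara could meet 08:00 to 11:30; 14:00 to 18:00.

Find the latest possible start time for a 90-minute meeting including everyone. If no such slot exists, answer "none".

Zubin ∩ Clara: 08:00-11:00, 14:00-16:30, 17:00-18:00.
So the common availability across everyone is 08:00-11:00, 14:00-16:30, 17:00-18:00.
The last common window of at least 90 minutes is 14:00-16:30; a 90-minute meeting can start as late as 15:00 and still end by 16:30.

15:00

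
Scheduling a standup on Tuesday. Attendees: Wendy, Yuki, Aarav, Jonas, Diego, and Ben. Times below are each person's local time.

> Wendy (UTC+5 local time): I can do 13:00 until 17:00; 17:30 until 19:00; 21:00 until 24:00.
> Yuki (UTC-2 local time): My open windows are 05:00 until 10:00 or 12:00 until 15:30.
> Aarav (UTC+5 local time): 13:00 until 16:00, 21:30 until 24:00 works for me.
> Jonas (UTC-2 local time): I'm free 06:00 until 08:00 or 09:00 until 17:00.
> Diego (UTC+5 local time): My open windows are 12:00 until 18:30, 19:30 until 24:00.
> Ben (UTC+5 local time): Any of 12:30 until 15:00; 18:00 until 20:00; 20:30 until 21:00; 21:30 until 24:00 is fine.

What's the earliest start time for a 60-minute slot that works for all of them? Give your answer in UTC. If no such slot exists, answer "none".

08:00

Wendy in UTC: 08:00-12:00, 12:30-14:00, 16:00-19:00 (subtract 5h to convert from UTC+5).
Yuki in UTC: 07:00-12:00, 14:00-17:30 (add 2h to convert from UTC-2).
Aarav in UTC: 08:00-11:00, 16:30-19:00 (subtract 5h to convert from UTC+5).
Jonas in UTC: 08:00-10:00, 11:00-19:00 (add 2h to convert from UTC-2).
Diego in UTC: 07:00-13:30, 14:30-19:00 (subtract 5h to convert from UTC+5).
Ben in UTC: 07:30-10:00, 13:00-15:00, 15:30-16:00, 16:30-19:00 (subtract 5h to convert from UTC+5).
Wendy ∩ Yuki: 08:00-12:00, 16:00-17:30.
Wendy ∩ Yuki ∩ Aarav: 08:00-11:00, 16:30-17:30.
Wendy ∩ Yuki ∩ Aarav ∩ Jonas: 08:00-10:00, 16:30-17:30.
Wendy ∩ Yuki ∩ Aarav ∩ Jonas ∩ Diego: 08:00-10:00, 16:30-17:30.
Wendy ∩ Yuki ∩ Aarav ∩ Jonas ∩ Diego ∩ Ben: 08:00-10:00, 16:30-17:30.
The first common window of at least 60 minutes is 08:00-10:00, so the earliest start is 08:00.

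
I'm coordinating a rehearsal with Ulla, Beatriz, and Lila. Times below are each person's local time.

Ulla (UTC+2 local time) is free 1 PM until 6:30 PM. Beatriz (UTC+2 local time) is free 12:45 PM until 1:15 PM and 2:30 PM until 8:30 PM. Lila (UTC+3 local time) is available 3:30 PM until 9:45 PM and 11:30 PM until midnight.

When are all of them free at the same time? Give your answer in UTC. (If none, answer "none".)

Ulla in UTC: 11:00-16:30 (subtract 2h to convert from UTC+2).
Beatriz in UTC: 10:45-11:15, 12:30-18:30 (subtract 2h to convert from UTC+2).
Lila in UTC: 12:30-18:45, 20:30-21:00 (subtract 3h to convert from UTC+3).
Ulla ∩ Beatriz: 11:00-11:15, 12:30-16:30.
Ulla ∩ Beatriz ∩ Lila: 12:30-16:30.

12:30-16:30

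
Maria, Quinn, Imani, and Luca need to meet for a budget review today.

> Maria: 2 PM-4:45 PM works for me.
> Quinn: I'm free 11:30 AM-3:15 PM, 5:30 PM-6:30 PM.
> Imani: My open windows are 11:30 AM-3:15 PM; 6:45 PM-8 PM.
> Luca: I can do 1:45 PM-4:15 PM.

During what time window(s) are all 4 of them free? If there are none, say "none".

14:00-15:15

Maria ∩ Quinn: 14:00-15:15.
Maria ∩ Quinn ∩ Imani: 14:00-15:15.
Maria ∩ Quinn ∩ Imani ∩ Luca: 14:00-15:15.
So the common availability across everyone is 14:00-15:15.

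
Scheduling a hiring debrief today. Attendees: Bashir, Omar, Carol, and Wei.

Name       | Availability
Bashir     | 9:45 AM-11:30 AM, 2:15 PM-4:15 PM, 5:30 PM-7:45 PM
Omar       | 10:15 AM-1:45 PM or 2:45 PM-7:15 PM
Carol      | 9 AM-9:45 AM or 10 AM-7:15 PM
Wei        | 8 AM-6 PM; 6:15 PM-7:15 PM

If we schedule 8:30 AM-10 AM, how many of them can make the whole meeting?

1

Wei can make the full 08:30-10:00 slot — that's 1.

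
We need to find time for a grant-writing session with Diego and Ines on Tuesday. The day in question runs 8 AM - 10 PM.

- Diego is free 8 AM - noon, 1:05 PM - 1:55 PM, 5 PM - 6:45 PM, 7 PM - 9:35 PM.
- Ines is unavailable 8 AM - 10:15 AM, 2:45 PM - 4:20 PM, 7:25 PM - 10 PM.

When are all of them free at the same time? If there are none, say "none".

10:15-12:00, 13:05-13:55, 17:00-18:45, 19:00-19:25

Diego free: 08:00-12:00, 13:05-13:55, 17:00-18:45, 19:00-21:35.
Ines free: 10:15-14:45, 16:20-19:25 (invert busy blocks within the working day).
Diego ∩ Ines: 10:15-12:00, 13:05-13:55, 17:00-18:45, 19:00-19:25.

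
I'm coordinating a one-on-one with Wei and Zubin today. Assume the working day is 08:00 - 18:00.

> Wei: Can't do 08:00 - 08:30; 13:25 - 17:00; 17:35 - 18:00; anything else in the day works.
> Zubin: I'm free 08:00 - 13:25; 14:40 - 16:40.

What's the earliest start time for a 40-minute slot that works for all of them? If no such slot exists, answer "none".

Wei free: 08:30-13:25, 17:00-17:35 (invert busy blocks within the working day).
Zubin free: 08:00-13:25, 14:40-16:40.
Wei ∩ Zubin: 08:30-13:25.
The first common window of at least 40 minutes is 08:30-13:25, so the earliest start is 08:30.

08:30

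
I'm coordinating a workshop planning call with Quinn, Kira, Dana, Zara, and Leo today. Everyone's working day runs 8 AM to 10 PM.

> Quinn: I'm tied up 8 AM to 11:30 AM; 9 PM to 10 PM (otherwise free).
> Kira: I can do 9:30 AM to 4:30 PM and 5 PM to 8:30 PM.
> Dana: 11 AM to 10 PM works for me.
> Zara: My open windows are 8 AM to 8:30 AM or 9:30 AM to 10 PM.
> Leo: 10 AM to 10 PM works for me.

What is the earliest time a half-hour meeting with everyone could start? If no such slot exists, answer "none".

11:30

Quinn free: 11:30-21:00 (invert busy blocks within the working day).
Kira free: 09:30-16:30, 17:00-20:30.
Dana free: 11:00-22:00.
Zara free: 08:00-08:30, 09:30-22:00.
Leo free: 10:00-22:00.
Quinn ∩ Kira: 11:30-16:30, 17:00-20:30.
Quinn ∩ Kira ∩ Dana: 11:30-16:30, 17:00-20:30.
Quinn ∩ Kira ∩ Dana ∩ Zara: 11:30-16:30, 17:00-20:30.
Quinn ∩ Kira ∩ Dana ∩ Zara ∩ Leo: 11:30-16:30, 17:00-20:30.
So the common availability across everyone is 11:30-16:30, 17:00-20:30.
The first common window of at least 30 minutes is 11:30-16:30, so the earliest start is 11:30.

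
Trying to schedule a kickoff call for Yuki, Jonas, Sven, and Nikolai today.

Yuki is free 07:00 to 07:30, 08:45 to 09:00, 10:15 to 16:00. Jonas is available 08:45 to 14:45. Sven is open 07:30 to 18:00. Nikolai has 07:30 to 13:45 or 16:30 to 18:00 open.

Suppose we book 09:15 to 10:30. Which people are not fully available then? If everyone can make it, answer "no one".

Yuki

Yuki: not fully free for 09:15-10:30. Jonas: free for 09:15-10:30. Sven: free for 09:15-10:30. Nikolai: free for 09:15-10:30.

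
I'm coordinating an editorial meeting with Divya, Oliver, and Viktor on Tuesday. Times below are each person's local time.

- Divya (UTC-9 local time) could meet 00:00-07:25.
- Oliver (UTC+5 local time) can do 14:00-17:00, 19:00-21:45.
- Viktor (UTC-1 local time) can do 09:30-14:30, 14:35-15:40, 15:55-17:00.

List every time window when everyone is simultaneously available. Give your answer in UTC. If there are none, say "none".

10:30-12:00, 14:00-15:30, 15:35-16:25

Divya in UTC: 09:00-16:25 (add 9h to convert from UTC-9).
Oliver in UTC: 09:00-12:00, 14:00-16:45 (subtract 5h to convert from UTC+5).
Viktor in UTC: 10:30-15:30, 15:35-16:40, 16:55-18:00 (add 1h to convert from UTC-1).
Divya ∩ Oliver: 09:00-12:00, 14:00-16:25.
Divya ∩ Oliver ∩ Viktor: 10:30-12:00, 14:00-15:30, 15:35-16:25.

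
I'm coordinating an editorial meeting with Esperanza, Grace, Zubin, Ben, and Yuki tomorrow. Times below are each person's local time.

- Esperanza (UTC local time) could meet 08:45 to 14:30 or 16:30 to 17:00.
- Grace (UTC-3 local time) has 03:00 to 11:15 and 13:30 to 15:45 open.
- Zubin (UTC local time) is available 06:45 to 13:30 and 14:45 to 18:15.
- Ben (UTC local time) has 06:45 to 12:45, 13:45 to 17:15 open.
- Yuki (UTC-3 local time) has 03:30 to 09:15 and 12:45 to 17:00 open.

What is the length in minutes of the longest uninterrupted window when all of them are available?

210

Esperanza in UTC: 08:45-14:30, 16:30-17:00.
Grace in UTC: 06:00-14:15, 16:30-18:45 (add 3h to convert from UTC-3).
Zubin in UTC: 06:45-13:30, 14:45-18:15.
Ben in UTC: 06:45-12:45, 13:45-17:15.
Yuki in UTC: 06:30-12:15, 15:45-20:00 (add 3h to convert from UTC-3).
Esperanza ∩ Grace: 08:45-14:15, 16:30-17:00.
Esperanza ∩ Grace ∩ Zubin: 08:45-13:30, 16:30-17:00.
Esperanza ∩ Grace ∩ Zubin ∩ Ben: 08:45-12:45, 16:30-17:00.
Esperanza ∩ Grace ∩ Zubin ∩ Ben ∩ Yuki: 08:45-12:15, 16:30-17:00.
So the common availability across everyone is 08:45-12:15, 16:30-17:00.
The longest is 08:45-12:15 at 210 minutes.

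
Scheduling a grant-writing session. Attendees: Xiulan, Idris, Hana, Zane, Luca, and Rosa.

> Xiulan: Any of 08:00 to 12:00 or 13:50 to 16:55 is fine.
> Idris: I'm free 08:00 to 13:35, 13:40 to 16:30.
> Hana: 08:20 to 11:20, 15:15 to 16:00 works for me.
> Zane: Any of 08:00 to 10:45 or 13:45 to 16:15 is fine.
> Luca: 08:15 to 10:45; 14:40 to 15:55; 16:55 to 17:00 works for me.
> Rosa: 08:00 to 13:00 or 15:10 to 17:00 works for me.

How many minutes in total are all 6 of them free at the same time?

Xiulan ∩ Idris: 08:00-12:00, 13:50-16:30.
Xiulan ∩ Idris ∩ Hana: 08:20-11:20, 15:15-16:00.
Xiulan ∩ Idris ∩ Hana ∩ Zane: 08:20-10:45, 15:15-16:00.
Xiulan ∩ Idris ∩ Hana ∩ Zane ∩ Luca: 08:20-10:45, 15:15-15:55.
Xiulan ∩ Idris ∩ Hana ∩ Zane ∩ Luca ∩ Rosa: 08:20-10:45, 15:15-15:55.
Those are the intersection windows.
Summing the common windows: 145 + 40 = 185 minutes.

185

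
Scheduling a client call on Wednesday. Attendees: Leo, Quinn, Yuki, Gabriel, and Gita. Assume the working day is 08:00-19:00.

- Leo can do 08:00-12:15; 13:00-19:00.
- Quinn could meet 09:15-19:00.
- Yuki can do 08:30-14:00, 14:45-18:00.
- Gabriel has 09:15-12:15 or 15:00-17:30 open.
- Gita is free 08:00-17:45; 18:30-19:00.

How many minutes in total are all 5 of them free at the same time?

330

Leo ∩ Quinn: 09:15-12:15, 13:00-19:00.
Leo ∩ Quinn ∩ Yuki: 09:15-12:15, 13:00-14:00, 14:45-18:00.
Leo ∩ Quinn ∩ Yuki ∩ Gabriel: 09:15-12:15, 15:00-17:30.
Leo ∩ Quinn ∩ Yuki ∩ Gabriel ∩ Gita: 09:15-12:15, 15:00-17:30.
Those are the intersection windows.
Summing the common windows: 180 + 150 = 330 minutes.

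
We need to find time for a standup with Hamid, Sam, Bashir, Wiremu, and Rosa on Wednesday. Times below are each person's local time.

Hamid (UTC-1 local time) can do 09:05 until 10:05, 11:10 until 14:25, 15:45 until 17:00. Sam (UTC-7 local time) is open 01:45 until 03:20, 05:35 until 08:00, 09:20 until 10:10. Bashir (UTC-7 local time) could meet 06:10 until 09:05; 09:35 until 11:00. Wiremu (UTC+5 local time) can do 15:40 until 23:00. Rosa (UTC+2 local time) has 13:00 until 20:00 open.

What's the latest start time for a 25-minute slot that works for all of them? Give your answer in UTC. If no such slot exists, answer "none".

16:45

Hamid in UTC: 10:05-11:05, 12:10-15:25, 16:45-18:00 (add 1h to convert from UTC-1).
Sam in UTC: 08:45-10:20, 12:35-15:00, 16:20-17:10 (add 7h to convert from UTC-7).
Bashir in UTC: 13:10-16:05, 16:35-18:00 (add 7h to convert from UTC-7).
Wiremu in UTC: 10:40-18:00 (subtract 5h to convert from UTC+5).
Rosa in UTC: 11:00-18:00 (subtract 2h to convert from UTC+2).
Hamid ∩ Sam: 10:05-10:20, 12:35-15:00, 16:45-17:10.
Hamid ∩ Sam ∩ Bashir: 13:10-15:00, 16:45-17:10.
Hamid ∩ Sam ∩ Bashir ∩ Wiremu: 13:10-15:00, 16:45-17:10.
Hamid ∩ Sam ∩ Bashir ∩ Wiremu ∩ Rosa: 13:10-15:00, 16:45-17:10.
Those are the intersection windows.
The last common window of at least 25 minutes is 16:45-17:10; a 25-minute meeting can start as late as 16:45 and still end by 17:10.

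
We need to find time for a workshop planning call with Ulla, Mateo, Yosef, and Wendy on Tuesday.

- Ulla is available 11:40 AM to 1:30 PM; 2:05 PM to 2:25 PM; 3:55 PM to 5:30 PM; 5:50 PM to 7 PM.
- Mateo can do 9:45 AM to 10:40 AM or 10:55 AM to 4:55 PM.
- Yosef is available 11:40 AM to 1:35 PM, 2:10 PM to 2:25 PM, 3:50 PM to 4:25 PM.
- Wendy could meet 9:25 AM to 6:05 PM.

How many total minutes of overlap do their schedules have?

155

Ulla ∩ Mateo: 11:40-13:30, 14:05-14:25, 15:55-16:55.
Ulla ∩ Mateo ∩ Yosef: 11:40-13:30, 14:10-14:25, 15:55-16:25.
Ulla ∩ Mateo ∩ Yosef ∩ Wendy: 11:40-13:30, 14:10-14:25, 15:55-16:25.
Summing the common windows: 110 + 15 + 30 = 155 minutes.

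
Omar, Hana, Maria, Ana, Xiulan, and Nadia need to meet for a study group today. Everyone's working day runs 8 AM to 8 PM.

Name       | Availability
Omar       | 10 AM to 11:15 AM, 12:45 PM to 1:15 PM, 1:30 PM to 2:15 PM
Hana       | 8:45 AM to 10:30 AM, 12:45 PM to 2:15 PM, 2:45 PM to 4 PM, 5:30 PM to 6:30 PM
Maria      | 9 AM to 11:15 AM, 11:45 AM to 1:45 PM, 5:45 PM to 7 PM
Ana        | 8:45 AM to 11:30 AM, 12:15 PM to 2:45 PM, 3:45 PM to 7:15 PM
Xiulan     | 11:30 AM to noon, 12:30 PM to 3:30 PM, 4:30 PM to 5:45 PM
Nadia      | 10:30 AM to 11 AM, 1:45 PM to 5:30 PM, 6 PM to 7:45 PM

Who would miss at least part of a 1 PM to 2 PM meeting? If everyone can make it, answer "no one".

Omar: not fully free for 13:00-14:00. Hana: free for 13:00-14:00. Maria: not fully free for 13:00-14:00. Ana: free for 13:00-14:00. Xiulan: free for 13:00-14:00. Nadia: not fully free for 13:00-14:00.

Maria, Nadia, Omar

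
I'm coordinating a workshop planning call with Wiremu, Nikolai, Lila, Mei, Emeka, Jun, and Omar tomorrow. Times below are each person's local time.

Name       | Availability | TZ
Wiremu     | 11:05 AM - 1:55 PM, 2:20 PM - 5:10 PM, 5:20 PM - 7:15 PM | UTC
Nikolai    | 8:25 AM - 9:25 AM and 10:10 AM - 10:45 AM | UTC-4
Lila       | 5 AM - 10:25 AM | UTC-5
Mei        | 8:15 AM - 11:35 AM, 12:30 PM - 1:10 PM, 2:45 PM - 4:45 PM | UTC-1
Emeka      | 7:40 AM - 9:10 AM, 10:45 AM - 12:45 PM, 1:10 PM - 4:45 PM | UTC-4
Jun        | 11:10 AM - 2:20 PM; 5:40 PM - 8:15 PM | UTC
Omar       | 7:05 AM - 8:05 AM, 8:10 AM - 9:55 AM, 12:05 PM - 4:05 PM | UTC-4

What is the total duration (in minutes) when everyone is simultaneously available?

10

Wiremu in UTC: 11:05-13:55, 14:20-17:10, 17:20-19:15.
Nikolai in UTC: 12:25-13:25, 14:10-14:45 (add 4h to convert from UTC-4).
Lila in UTC: 10:00-15:25 (add 5h to convert from UTC-5).
Mei in UTC: 09:15-12:35, 13:30-14:10, 15:45-17:45 (add 1h to convert from UTC-1).
Emeka in UTC: 11:40-13:10, 14:45-16:45, 17:10-20:45 (add 4h to convert from UTC-4).
Jun in UTC: 11:10-14:20, 17:40-20:15.
Omar in UTC: 11:05-12:05, 12:10-13:55, 16:05-20:05 (add 4h to convert from UTC-4).
Wiremu ∩ Nikolai: 12:25-13:25, 14:20-14:45.
Wiremu ∩ Nikolai ∩ Lila: 12:25-13:25, 14:20-14:45.
Wiremu ∩ Nikolai ∩ Lila ∩ Mei: 12:25-12:35.
Wiremu ∩ Nikolai ∩ Lila ∩ Mei ∩ Emeka: 12:25-12:35.
Wiremu ∩ Nikolai ∩ Lila ∩ Mei ∩ Emeka ∩ Jun: 12:25-12:35.
Wiremu ∩ Nikolai ∩ Lila ∩ Mei ∩ Emeka ∩ Jun ∩ Omar: 12:25-12:35.
That's a single block of 10 minutes.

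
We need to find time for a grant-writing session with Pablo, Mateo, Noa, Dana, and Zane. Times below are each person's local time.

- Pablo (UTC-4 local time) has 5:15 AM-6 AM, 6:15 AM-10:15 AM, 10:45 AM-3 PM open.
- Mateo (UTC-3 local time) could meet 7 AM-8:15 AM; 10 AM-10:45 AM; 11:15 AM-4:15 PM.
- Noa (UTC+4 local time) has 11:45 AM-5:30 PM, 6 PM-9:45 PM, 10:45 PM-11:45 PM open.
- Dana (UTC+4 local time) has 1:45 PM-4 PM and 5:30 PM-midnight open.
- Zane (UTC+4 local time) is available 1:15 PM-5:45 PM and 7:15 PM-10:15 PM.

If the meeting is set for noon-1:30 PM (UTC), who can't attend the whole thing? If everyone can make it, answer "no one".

Pablo in UTC: 09:15-10:00, 10:15-14:15, 14:45-19:00 (add 4h to convert from UTC-4).
Mateo in UTC: 10:00-11:15, 13:00-13:45, 14:15-19:15 (add 3h to convert from UTC-3).
Noa in UTC: 07:45-13:30, 14:00-17:45, 18:45-19:45 (subtract 4h to convert from UTC+4).
Dana in UTC: 09:45-12:00, 13:30-20:00 (subtract 4h to convert from UTC+4).
Zane in UTC: 09:15-13:45, 15:15-18:15 (subtract 4h to convert from UTC+4).
Pablo: free for 12:00-13:30. Mateo: not fully free for 12:00-13:30. Noa: free for 12:00-13:30. Dana: not fully free for 12:00-13:30. Zane: free for 12:00-13:30.

Dana, Mateo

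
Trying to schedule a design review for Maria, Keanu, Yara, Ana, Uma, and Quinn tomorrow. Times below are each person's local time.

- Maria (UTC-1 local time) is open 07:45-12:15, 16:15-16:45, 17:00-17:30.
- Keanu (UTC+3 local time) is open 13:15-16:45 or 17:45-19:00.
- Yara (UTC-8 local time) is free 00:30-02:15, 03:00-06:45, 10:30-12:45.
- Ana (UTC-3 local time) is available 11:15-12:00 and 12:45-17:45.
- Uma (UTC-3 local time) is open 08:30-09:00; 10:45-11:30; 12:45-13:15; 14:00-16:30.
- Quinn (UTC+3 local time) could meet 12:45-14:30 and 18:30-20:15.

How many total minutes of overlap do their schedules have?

0

Maria in UTC: 08:45-13:15, 17:15-17:45, 18:00-18:30 (add 1h to convert from UTC-1).
Keanu in UTC: 10:15-13:45, 14:45-16:00 (subtract 3h to convert from UTC+3).
Yara in UTC: 08:30-10:15, 11:00-14:45, 18:30-20:45 (add 8h to convert from UTC-8).
Ana in UTC: 14:15-15:00, 15:45-20:45 (add 3h to convert from UTC-3).
Uma in UTC: 11:30-12:00, 13:45-14:30, 15:45-16:15, 17:00-19:30 (add 3h to convert from UTC-3).
Quinn in UTC: 09:45-11:30, 15:30-17:15 (subtract 3h to convert from UTC+3).
Maria ∩ Keanu: 10:15-13:15.
Maria ∩ Keanu ∩ Yara: 11:00-13:15.
Maria ∩ Keanu ∩ Yara ∩ Ana: ∅.
Maria ∩ Keanu ∩ Yara ∩ Ana ∩ Uma: ∅.
Maria ∩ Keanu ∩ Yara ∩ Ana ∩ Uma ∩ Quinn: ∅.
There is no time when everyone is free.
There is no common window, so the total is 0 minutes.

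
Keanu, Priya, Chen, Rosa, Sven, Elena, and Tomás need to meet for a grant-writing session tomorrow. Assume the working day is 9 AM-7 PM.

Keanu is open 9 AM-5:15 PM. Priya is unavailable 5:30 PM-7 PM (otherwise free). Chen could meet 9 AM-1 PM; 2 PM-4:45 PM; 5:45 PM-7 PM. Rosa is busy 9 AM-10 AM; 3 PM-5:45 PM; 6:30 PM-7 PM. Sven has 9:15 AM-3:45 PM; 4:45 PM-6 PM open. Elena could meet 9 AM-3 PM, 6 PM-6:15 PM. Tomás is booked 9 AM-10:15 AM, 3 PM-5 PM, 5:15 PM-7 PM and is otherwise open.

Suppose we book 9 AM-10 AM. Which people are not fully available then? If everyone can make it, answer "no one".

Rosa, Sven, Tomás

Keanu free: 09:00-17:15.
Priya free: 09:00-17:30 (invert busy blocks within the working day).
Chen free: 09:00-13:00, 14:00-16:45, 17:45-19:00.
Rosa free: 10:00-15:00, 17:45-18:30 (invert busy blocks within the working day).
Sven free: 09:15-15:45, 16:45-18:00.
Elena free: 09:00-15:00, 18:00-18:15.
Tomás free: 10:15-15:00, 17:00-17:15 (invert busy blocks within the working day).
Keanu: free for 09:00-10:00. Priya: free for 09:00-10:00. Chen: free for 09:00-10:00. Rosa: not fully free for 09:00-10:00. Sven: not fully free for 09:00-10:00. Elena: free for 09:00-10:00. Tomás: not fully free for 09:00-10:00.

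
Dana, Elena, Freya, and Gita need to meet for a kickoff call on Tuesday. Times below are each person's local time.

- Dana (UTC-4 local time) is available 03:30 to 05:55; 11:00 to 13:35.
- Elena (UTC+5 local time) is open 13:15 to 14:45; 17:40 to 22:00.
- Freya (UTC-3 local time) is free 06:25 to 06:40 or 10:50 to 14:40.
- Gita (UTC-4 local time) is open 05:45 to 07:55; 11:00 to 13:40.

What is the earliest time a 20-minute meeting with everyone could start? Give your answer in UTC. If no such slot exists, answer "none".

15:00

Dana in UTC: 07:30-09:55, 15:00-17:35 (add 4h to convert from UTC-4).
Elena in UTC: 08:15-09:45, 12:40-17:00 (subtract 5h to convert from UTC+5).
Freya in UTC: 09:25-09:40, 13:50-17:40 (add 3h to convert from UTC-3).
Gita in UTC: 09:45-11:55, 15:00-17:40 (add 4h to convert from UTC-4).
Dana ∩ Elena: 08:15-09:45, 15:00-17:00.
Dana ∩ Elena ∩ Freya: 09:25-09:40, 15:00-17:00.
Dana ∩ Elena ∩ Freya ∩ Gita: 15:00-17:00.
The first common window of at least 20 minutes is 15:00-17:00, so the earliest start is 15:00.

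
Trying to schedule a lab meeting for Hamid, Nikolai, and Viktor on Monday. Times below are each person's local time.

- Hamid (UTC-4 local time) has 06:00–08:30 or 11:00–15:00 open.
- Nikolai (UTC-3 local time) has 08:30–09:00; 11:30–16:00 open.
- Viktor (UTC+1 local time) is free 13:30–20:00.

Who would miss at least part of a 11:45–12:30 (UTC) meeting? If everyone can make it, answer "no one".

Nikolai, Viktor

Hamid in UTC: 10:00-12:30, 15:00-19:00 (add 4h to convert from UTC-4).
Nikolai in UTC: 11:30-12:00, 14:30-19:00 (add 3h to convert from UTC-3).
Viktor in UTC: 12:30-19:00 (subtract 1h to convert from UTC+1).
Hamid: free for 11:45-12:30. Nikolai: not fully free for 11:45-12:30. Viktor: not fully free for 11:45-12:30.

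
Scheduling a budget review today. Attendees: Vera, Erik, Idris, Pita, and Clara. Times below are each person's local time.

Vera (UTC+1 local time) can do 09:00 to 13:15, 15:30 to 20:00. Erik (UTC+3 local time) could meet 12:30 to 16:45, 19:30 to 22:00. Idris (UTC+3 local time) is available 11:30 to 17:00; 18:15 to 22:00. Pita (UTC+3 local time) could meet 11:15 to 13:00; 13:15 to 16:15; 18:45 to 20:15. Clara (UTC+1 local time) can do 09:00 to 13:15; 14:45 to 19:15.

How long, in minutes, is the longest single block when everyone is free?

120

Vera in UTC: 08:00-12:15, 14:30-19:00 (subtract 1h to convert from UTC+1).
Erik in UTC: 09:30-13:45, 16:30-19:00 (subtract 3h to convert from UTC+3).
Idris in UTC: 08:30-14:00, 15:15-19:00 (subtract 3h to convert from UTC+3).
Pita in UTC: 08:15-10:00, 10:15-13:15, 15:45-17:15 (subtract 3h to convert from UTC+3).
Clara in UTC: 08:00-12:15, 13:45-18:15 (subtract 1h to convert from UTC+1).
Vera ∩ Erik: 09:30-12:15, 16:30-19:00.
Vera ∩ Erik ∩ Idris: 09:30-12:15, 16:30-19:00.
Vera ∩ Erik ∩ Idris ∩ Pita: 09:30-10:00, 10:15-12:15, 16:30-17:15.
Vera ∩ Erik ∩ Idris ∩ Pita ∩ Clara: 09:30-10:00, 10:15-12:15, 16:30-17:15.
The longest is 10:15-12:15 at 120 minutes.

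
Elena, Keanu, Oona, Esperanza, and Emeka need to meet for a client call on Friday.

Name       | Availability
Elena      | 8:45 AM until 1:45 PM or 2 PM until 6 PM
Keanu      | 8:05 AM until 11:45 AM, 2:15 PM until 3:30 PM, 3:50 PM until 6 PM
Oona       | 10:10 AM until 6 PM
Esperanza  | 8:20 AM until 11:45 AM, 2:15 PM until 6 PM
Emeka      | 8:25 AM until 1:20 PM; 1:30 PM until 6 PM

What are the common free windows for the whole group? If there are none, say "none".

Elena ∩ Keanu: 08:45-11:45, 14:15-15:30, 15:50-18:00.
Elena ∩ Keanu ∩ Oona: 10:10-11:45, 14:15-15:30, 15:50-18:00.
Elena ∩ Keanu ∩ Oona ∩ Esperanza: 10:10-11:45, 14:15-15:30, 15:50-18:00.
Elena ∩ Keanu ∩ Oona ∩ Esperanza ∩ Emeka: 10:10-11:45, 14:15-15:30, 15:50-18:00.
Those are the intersection windows.

10:10-11:45, 14:15-15:30, 15:50-18:00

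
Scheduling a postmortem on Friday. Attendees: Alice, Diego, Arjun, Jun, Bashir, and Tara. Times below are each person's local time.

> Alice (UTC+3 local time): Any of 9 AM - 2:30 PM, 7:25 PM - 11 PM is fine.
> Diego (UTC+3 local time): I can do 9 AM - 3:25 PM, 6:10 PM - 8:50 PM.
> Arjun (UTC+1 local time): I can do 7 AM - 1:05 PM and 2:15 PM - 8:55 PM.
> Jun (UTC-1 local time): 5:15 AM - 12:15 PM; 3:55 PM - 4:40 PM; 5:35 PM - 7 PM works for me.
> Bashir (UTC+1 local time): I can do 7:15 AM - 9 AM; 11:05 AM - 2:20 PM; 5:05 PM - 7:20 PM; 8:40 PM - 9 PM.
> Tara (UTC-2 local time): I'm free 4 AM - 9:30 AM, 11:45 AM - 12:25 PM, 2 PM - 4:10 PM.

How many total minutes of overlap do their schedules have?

Alice in UTC: 06:00-11:30, 16:25-20:00 (subtract 3h to convert from UTC+3).
Diego in UTC: 06:00-12:25, 15:10-17:50 (subtract 3h to convert from UTC+3).
Arjun in UTC: 06:00-12:05, 13:15-19:55 (subtract 1h to convert from UTC+1).
Jun in UTC: 06:15-13:15, 16:55-17:40, 18:35-20:00 (add 1h to convert from UTC-1).
Bashir in UTC: 06:15-08:00, 10:05-13:20, 16:05-18:20, 19:40-20:00 (subtract 1h to convert from UTC+1).
Tara in UTC: 06:00-11:30, 13:45-14:25, 16:00-18:10 (add 2h to convert from UTC-2).
Alice ∩ Diego: 06:00-11:30, 16:25-17:50.
Alice ∩ Diego ∩ Arjun: 06:00-11:30, 16:25-17:50.
Alice ∩ Diego ∩ Arjun ∩ Jun: 06:15-11:30, 16:55-17:40.
Alice ∩ Diego ∩ Arjun ∩ Jun ∩ Bashir: 06:15-08:00, 10:05-11:30, 16:55-17:40.
Alice ∩ Diego ∩ Arjun ∩ Jun ∩ Bashir ∩ Tara: 06:15-08:00, 10:05-11:30, 16:55-17:40.
Summing the common windows: 105 + 85 + 45 = 235 minutes.

235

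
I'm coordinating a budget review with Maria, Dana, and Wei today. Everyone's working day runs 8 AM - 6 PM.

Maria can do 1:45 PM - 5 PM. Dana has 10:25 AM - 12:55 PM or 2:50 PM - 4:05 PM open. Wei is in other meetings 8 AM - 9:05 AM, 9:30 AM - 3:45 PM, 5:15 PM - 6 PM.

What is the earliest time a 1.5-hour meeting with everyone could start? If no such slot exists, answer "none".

Maria free: 13:45-17:00.
Dana free: 10:25-12:55, 14:50-16:05.
Wei free: 09:05-09:30, 15:45-17:15 (invert busy blocks within the working day).
Maria ∩ Dana: 14:50-16:05.
Maria ∩ Dana ∩ Wei: 15:45-16:05.
No common window is at least 90 minutes long.

none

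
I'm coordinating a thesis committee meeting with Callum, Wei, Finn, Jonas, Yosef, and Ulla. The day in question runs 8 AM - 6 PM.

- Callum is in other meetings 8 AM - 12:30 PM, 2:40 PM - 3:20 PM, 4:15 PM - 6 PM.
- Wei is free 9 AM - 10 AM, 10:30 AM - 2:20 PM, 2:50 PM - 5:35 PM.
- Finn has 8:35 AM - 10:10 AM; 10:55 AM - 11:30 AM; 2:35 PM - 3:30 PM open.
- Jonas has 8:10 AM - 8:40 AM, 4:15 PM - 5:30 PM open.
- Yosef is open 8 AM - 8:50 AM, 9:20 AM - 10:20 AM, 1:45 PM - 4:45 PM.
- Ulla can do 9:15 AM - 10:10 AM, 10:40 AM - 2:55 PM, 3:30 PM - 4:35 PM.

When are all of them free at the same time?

Callum free: 12:30-14:40, 15:20-16:15 (invert busy blocks within the working day).
Wei free: 09:00-10:00, 10:30-14:20, 14:50-17:35.
Finn free: 08:35-10:10, 10:55-11:30, 14:35-15:30.
Jonas free: 08:10-08:40, 16:15-17:30.
Yosef free: 08:00-08:50, 09:20-10:20, 13:45-16:45.
Ulla free: 09:15-10:10, 10:40-14:55, 15:30-16:35.
Callum ∩ Wei: 12:30-14:20, 15:20-16:15.
Callum ∩ Wei ∩ Finn: 15:20-15:30.
Callum ∩ Wei ∩ Finn ∩ Jonas: ∅.
Callum ∩ Wei ∩ Finn ∩ Jonas ∩ Yosef: ∅.
Callum ∩ Wei ∩ Finn ∩ Jonas ∩ Yosef ∩ Ulla: ∅.
There is no time when everyone is free.

none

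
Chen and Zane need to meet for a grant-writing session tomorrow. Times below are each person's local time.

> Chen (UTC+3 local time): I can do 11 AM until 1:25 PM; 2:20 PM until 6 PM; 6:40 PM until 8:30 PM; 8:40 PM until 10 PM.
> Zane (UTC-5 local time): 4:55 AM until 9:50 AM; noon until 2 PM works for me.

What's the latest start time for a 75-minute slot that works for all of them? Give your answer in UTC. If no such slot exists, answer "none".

Chen in UTC: 08:00-10:25, 11:20-15:00, 15:40-17:30, 17:40-19:00 (subtract 3h to convert from UTC+3).
Zane in UTC: 09:55-14:50, 17:00-19:00 (add 5h to convert from UTC-5).
Chen ∩ Zane: 09:55-10:25, 11:20-14:50, 17:00-17:30, 17:40-19:00.
The last common window of at least 75 minutes is 17:40-19:00; a 75-minute meeting can start as late as 17:45 and still end by 19:00.

17:45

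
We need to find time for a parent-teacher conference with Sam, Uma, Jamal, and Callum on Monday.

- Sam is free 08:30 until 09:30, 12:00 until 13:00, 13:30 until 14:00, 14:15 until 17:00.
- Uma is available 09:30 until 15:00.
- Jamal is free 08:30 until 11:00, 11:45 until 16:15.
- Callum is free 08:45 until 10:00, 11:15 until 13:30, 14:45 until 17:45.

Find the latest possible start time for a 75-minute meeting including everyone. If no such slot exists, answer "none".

none

Sam ∩ Uma: 12:00-13:00, 13:30-14:00, 14:15-15:00.
Sam ∩ Uma ∩ Jamal: 12:00-13:00, 13:30-14:00, 14:15-15:00.
Sam ∩ Uma ∩ Jamal ∩ Callum: 12:00-13:00, 14:45-15:00.
No common window is at least 75 minutes long.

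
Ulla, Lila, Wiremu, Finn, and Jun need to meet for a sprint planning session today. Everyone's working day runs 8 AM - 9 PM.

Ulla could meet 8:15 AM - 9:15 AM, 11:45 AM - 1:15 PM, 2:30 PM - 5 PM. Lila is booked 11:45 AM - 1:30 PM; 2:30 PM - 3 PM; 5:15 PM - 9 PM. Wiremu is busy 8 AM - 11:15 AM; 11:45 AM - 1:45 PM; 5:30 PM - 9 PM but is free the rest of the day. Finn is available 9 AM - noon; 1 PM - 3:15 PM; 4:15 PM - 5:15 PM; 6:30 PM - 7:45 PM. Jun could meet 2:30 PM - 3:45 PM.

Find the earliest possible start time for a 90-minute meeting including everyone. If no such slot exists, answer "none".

none

Ulla free: 08:15-09:15, 11:45-13:15, 14:30-17:00.
Lila free: 08:00-11:45, 13:30-14:30, 15:00-17:15 (invert busy blocks within the working day).
Wiremu free: 11:15-11:45, 13:45-17:30 (invert busy blocks within the working day).
Finn free: 09:00-12:00, 13:00-15:15, 16:15-17:15, 18:30-19:45.
Jun free: 14:30-15:45.
Ulla ∩ Lila: 08:15-09:15, 15:00-17:00.
Ulla ∩ Lila ∩ Wiremu: 15:00-17:00.
Ulla ∩ Lila ∩ Wiremu ∩ Finn: 15:00-15:15, 16:15-17:00.
Ulla ∩ Lila ∩ Wiremu ∩ Finn ∩ Jun: 15:00-15:15.
Those are the intersection windows.
No common window is at least 90 minutes long.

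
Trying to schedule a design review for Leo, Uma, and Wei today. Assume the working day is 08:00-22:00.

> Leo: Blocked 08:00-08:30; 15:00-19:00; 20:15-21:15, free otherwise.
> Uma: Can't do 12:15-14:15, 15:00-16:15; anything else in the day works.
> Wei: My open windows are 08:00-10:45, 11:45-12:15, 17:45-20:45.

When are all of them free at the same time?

Leo free: 08:30-15:00, 19:00-20:15, 21:15-22:00 (invert busy blocks within the working day).
Uma free: 08:00-12:15, 14:15-15:00, 16:15-22:00 (invert busy blocks within the working day).
Wei free: 08:00-10:45, 11:45-12:15, 17:45-20:45.
Leo ∩ Uma: 08:30-12:15, 14:15-15:00, 19:00-20:15, 21:15-22:00.
Leo ∩ Uma ∩ Wei: 08:30-10:45, 11:45-12:15, 19:00-20:15.

08:30-10:45, 11:45-12:15, 19:00-20:15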